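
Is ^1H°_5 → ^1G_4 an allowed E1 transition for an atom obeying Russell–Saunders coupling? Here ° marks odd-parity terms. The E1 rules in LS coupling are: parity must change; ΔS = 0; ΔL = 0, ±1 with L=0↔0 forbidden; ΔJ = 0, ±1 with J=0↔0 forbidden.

allowed

Parity must change: odd → even — satisfied.
ΔS = 0: S: 0 → 0 — satisfied.
ΔL = 0, ±1 (not L=0↔0): L: 5 → 4, ΔL = -1 — satisfied.
ΔJ = 0, ±1 (not J=0↔0): J: 5 → 4, ΔJ = -1 — satisfied.
All four E1 rules are satisfied.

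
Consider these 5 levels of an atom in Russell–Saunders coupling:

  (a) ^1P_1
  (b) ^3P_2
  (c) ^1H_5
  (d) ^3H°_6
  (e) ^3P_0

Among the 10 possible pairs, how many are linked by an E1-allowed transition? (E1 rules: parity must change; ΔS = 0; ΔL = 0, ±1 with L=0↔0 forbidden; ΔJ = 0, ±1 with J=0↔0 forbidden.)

(a)–(b): forbidden (parity, ΔS).
(a)–(c): forbidden (parity, ΔL, ΔJ).
(a)–(d): forbidden (ΔS, ΔL, ΔJ).
(a)–(e): forbidden (parity, ΔS).
(b)–(c): forbidden (parity, ΔS, ΔL, ΔJ).
(b)–(d): forbidden (ΔL, ΔJ).
(b)–(e): forbidden (parity, ΔJ).
(c)–(d): forbidden (ΔS).
(c)–(e): forbidden (parity, ΔS, ΔL, ΔJ).
(d)–(e): forbidden (ΔL, ΔJ).
Allowed pairs: 0 of 10.

0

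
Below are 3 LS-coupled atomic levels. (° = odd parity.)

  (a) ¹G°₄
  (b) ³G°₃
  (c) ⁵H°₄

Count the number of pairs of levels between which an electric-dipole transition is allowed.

(a)–(b): forbidden (parity, ΔS).
(a)–(c): forbidden (parity, ΔS).
(b)–(c): forbidden (parity, ΔS).
Allowed pairs: 0 of 3.

0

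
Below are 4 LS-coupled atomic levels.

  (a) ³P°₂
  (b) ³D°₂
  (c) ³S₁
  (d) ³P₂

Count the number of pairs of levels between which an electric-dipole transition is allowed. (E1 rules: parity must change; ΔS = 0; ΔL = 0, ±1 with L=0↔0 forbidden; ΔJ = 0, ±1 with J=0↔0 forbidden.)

3

(a)–(b): forbidden (parity).
(a)–(c): allowed.
(a)–(d): allowed.
(b)–(c): forbidden (ΔL).
(b)–(d): allowed.
(c)–(d): forbidden (parity).
Allowed pairs: 3 of 6.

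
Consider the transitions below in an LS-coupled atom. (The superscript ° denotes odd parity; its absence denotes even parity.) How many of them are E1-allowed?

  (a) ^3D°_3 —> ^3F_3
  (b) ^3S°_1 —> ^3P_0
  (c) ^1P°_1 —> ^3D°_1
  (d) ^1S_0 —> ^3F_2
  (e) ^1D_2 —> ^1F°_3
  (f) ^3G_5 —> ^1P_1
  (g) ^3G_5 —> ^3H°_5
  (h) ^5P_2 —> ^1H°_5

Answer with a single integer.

(a) allowed
(b) allowed
(c) forbidden (parity, ΔS fail)
(d) forbidden (parity, ΔS, ΔL, ΔJ fail)
(e) allowed
(f) forbidden (parity, ΔS, ΔL, ΔJ fail)
(g) allowed
(h) forbidden (ΔS, ΔL, ΔJ fail)
Total allowed: 4 of 8.

4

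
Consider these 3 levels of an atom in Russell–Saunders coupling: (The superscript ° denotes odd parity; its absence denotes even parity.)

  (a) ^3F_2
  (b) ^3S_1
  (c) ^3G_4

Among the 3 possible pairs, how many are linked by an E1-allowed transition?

(a)–(b): forbidden (parity, ΔL).
(a)–(c): forbidden (parity, ΔJ).
(b)–(c): forbidden (parity, ΔL, ΔJ).
Allowed pairs: 0 of 3.

0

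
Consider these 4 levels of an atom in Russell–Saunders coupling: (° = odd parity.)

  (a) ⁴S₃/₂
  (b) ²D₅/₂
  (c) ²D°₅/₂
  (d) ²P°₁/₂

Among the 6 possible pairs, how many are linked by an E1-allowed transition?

(a)–(b): forbidden (parity, ΔS, ΔL).
(a)–(c): forbidden (ΔS, ΔL).
(a)–(d): forbidden (ΔS).
(b)–(c): allowed.
(b)–(d): forbidden (ΔJ).
(c)–(d): forbidden (parity, ΔJ).
Allowed pairs: 1 of 6.

1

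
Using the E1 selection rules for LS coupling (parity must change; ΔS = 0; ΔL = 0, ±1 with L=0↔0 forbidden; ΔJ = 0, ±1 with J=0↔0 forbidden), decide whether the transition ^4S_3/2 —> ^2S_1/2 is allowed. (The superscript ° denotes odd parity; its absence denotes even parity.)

forbidden

Parity must change: even → even — ✗.
ΔS = 0: S: 3/2 → 1/2 — ✗.
ΔJ = 0, ±1 (not J=0↔0): J: 3/2 → 1/2, ΔJ = -1 — ✓.
ΔL = 0, ±1 (not L=0↔0): L: 0 → 0, ΔL = +0 — ✗.
Rule(s) violated: parity, ΔS, ΔL.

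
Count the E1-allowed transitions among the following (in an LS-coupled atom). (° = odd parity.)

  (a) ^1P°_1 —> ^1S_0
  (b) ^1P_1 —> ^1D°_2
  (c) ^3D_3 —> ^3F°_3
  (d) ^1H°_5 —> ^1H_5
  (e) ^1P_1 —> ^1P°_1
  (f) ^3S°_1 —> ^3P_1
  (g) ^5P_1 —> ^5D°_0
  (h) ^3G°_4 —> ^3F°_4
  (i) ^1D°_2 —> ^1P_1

(a) allowed
(b) allowed
(c) allowed
(d) allowed
(e) allowed
(f) allowed
(g) allowed
(h) forbidden (parity fails)
(i) allowed
Total allowed: 8 of 9.

8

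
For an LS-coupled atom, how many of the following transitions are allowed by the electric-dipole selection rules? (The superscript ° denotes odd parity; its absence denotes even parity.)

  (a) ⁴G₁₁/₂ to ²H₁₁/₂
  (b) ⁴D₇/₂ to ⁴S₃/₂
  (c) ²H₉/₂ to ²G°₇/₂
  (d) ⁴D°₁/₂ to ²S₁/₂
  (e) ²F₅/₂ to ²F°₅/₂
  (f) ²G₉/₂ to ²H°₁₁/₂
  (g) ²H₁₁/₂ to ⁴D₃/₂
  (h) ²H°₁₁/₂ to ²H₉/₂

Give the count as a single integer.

(a) forbidden (parity, ΔS fail)
(b) forbidden (parity, ΔL, ΔJ fail)
(c) allowed
(d) forbidden (ΔS, ΔL fail)
(e) allowed
(f) allowed
(g) forbidden (parity, ΔS, ΔL, ΔJ fail)
(h) allowed
Total allowed: 4 of 8.

4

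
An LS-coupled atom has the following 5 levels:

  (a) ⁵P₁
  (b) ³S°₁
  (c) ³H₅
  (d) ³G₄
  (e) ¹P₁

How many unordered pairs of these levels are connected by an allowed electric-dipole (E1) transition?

(a)–(b): forbidden (ΔS).
(a)–(c): forbidden (parity, ΔS, ΔL, ΔJ).
(a)–(d): forbidden (parity, ΔS, ΔL, ΔJ).
(a)–(e): forbidden (parity, ΔS).
(b)–(c): forbidden (ΔL, ΔJ).
(b)–(d): forbidden (ΔL, ΔJ).
(b)–(e): forbidden (ΔS).
(c)–(d): forbidden (parity).
(c)–(e): forbidden (parity, ΔS, ΔL, ΔJ).
(d)–(e): forbidden (parity, ΔS, ΔL, ΔJ).
Allowed pairs: 0 of 10.

0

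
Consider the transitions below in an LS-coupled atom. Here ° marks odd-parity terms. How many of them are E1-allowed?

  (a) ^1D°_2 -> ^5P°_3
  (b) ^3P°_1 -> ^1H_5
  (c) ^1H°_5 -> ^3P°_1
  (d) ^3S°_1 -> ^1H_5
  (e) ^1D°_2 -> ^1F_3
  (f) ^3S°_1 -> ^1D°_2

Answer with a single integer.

(a) forbidden (parity, ΔS fail)
(b) forbidden (ΔS, ΔL, ΔJ fail)
(c) forbidden (parity, ΔS, ΔL, ΔJ fail)
(d) forbidden (ΔS, ΔL, ΔJ fail)
(e) allowed
(f) forbidden (parity, ΔS, ΔL fail)
Total allowed: 1 of 6.

1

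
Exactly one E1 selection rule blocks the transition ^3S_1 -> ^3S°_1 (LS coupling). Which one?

ΔS = 0: S: 1 → 1 — ok.
ΔL = 0, ±1 (not L=0↔0): L: 0 → 0, ΔL = +0 — fails.
Parity must change: even → odd — ok.
ΔJ = 0, ±1 (not J=0↔0): J: 1 → 1, ΔJ = +0 — ok.

the L=0 ↔ L=0 exclusion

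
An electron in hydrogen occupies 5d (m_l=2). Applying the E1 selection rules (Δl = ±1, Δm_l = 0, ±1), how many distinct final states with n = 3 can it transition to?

E1 requires Δl = ±1, so l_f ∈ {1, 3}; with 0 ≤ l_f ≤ n_f−1 = 2, the allowed l_f values are {1}.
For l_f = 1: m_f ∈ {m_i−1, m_i, m_i+1} ∩ [−1, 1] = {1} → 1 state.
Total: 1.

1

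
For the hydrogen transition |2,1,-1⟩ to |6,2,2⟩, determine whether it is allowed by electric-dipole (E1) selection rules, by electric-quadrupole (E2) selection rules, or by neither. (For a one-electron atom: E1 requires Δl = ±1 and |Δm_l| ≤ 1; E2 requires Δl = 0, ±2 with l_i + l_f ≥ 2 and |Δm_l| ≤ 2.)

neither

Δl = 2 − 1 = +1; l_i + l_f = 3.
Δm_l = +3.
E1 (Δl = ±1, |Δm_l| ≤ 1): not satisfied.
E2 (Δl = 0,±2, l_i+l_f ≥ 2, |Δm_l| ≤ 2): not satisfied.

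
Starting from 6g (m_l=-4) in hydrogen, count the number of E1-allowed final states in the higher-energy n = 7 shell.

4

E1 requires Δl = ±1, so l_f ∈ {3, 5}; with 0 ≤ l_f ≤ n_f−1 = 6, the allowed l_f values are {3, 5}.
For l_f = 3: m_f ∈ {m_i−1, m_i, m_i+1} ∩ [−3, 3] = {-3} → 1 state.
For l_f = 5: m_f ∈ {m_i−1, m_i, m_i+1} ∩ [−5, 5] = {-5, -4, -3} → 3 states.
Total: 4.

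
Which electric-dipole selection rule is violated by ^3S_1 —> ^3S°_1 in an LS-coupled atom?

the L=0 ↔ L=0 exclusion

Initial level: S=1, L=0, J=1, parity even. Final level: S=1, L=0, J=1, parity odd.
ΔL = 0, ±1 (not L=0↔0): L: 0 → 0, ΔL = +0 — violated.
Parity must change: even → odd — satisfied.
ΔS = 0: S: 1 → 1 — satisfied.
ΔJ = 0, ±1 (not J=0↔0): J: 1 → 1, ΔJ = +0 — satisfied.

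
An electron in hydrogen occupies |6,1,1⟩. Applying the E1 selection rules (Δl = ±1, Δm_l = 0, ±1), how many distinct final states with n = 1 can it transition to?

E1 requires Δl = ±1, so l_f ∈ {0, 2}; with 0 ≤ l_f ≤ n_f−1 = 0, the allowed l_f values are {0}.
For l_f = 0: m_f ∈ {m_i−1, m_i, m_i+1} ∩ [−0, 0] = {0} → 1 state.
Total: 1.

1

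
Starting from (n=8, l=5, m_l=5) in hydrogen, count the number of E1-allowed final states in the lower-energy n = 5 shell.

1

E1 requires Δl = ±1, so l_f ∈ {4, 6}; with 0 ≤ l_f ≤ n_f−1 = 4, the allowed l_f values are {4}.
For l_f = 4: m_f ∈ {m_i−1, m_i, m_i+1} ∩ [−4, 4] = {4} → 1 state.
Total: 1.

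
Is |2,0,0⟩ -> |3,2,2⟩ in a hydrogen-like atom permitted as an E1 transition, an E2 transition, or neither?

E2

Δl = 2 − 0 = +2; l_i + l_f = 2.
Δm_l = +2.
E1 (Δl = ±1, |Δm_l| ≤ 1): not satisfied.
E2 (Δl = 0,±2, l_i+l_f ≥ 2, |Δm_l| ≤ 2): satisfied.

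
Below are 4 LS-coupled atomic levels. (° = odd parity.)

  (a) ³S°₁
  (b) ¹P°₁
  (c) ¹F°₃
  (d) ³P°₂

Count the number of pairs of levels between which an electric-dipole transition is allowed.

0

(a)–(b): forbidden (parity, ΔS).
(a)–(c): forbidden (parity, ΔS, ΔL, ΔJ).
(a)–(d): forbidden (parity).
(b)–(c): forbidden (parity, ΔL, ΔJ).
(b)–(d): forbidden (parity, ΔS).
(c)–(d): forbidden (parity, ΔS, ΔL).
Allowed pairs: 0 of 6.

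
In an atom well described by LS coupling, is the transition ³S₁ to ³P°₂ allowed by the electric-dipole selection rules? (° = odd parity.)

allowed

Parity must change: even → odd — passes.
ΔJ = 0, ±1 (not J=0↔0): J: 1 → 2, ΔJ = +1 — passes.
ΔS = 0: S: 1 → 1 — passes.
ΔL = 0, ±1 (not L=0↔0): L: 0 → 1, ΔL = +1 — passes.
All four E1 rules are satisfied.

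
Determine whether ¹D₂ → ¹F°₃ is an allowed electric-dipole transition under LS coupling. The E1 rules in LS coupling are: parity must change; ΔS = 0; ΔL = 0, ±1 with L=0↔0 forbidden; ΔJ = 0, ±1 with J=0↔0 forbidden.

Reading off the term symbols: S 0→0, L 2→3, J 2→3, parity even→odd.
Parity must change: even → odd — passes.
ΔS = 0: S: 0 → 0 — passes.
ΔL = 0, ±1 (not L=0↔0): L: 2 → 3, ΔL = +1 — passes.
ΔJ = 0, ±1 (not J=0↔0): J: 2 → 3, ΔJ = +1 — passes.
All four E1 rules are satisfied.

allowed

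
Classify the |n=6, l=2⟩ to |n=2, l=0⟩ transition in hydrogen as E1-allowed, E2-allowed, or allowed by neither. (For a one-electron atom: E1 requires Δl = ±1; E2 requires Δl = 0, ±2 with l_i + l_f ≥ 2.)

Δl = 0 − 2 = -2; l_i + l_f = 2.
E1 (Δl = ±1): not satisfied.
E2 (Δl = 0,±2, l_i+l_f ≥ 2): satisfied.

E2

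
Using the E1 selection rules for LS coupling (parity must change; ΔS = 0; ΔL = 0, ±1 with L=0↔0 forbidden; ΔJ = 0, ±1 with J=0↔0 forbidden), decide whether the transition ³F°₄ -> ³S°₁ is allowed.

Initial level: S=1, L=3, J=4, parity odd. Final level: S=1, L=0, J=1, parity odd.
ΔS = 0: S: 1 → 1 — satisfied.
Parity must change: odd → odd — violated.
ΔL = 0, ±1 (not L=0↔0): L: 3 → 0, ΔL = -3 — violated.
ΔJ = 0, ±1 (not J=0↔0): J: 4 → 1, ΔJ = -3 — violated.
Rule(s) violated: parity, ΔL, ΔJ.

forbidden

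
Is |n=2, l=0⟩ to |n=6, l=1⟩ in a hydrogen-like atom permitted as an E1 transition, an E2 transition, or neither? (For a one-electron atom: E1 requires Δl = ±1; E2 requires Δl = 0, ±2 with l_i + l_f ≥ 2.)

E1

Δl = 1 − 0 = +1; l_i + l_f = 1.
E1 (Δl = ±1): satisfied.
E2 (Δl = 0,±2, l_i+l_f ≥ 2): not satisfied.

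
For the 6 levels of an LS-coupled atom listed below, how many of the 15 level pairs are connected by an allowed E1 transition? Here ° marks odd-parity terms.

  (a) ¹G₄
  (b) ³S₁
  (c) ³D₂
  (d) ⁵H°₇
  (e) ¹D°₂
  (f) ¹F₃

1

(a)–(b): forbidden (parity, ΔS, ΔL, ΔJ).
(a)–(c): forbidden (parity, ΔS, ΔL, ΔJ).
(a)–(d): forbidden (ΔS, ΔJ).
(a)–(e): forbidden (ΔL, ΔJ).
(a)–(f): forbidden (parity).
(b)–(c): forbidden (parity, ΔL).
(b)–(d): forbidden (ΔS, ΔL, ΔJ).
(b)–(e): forbidden (ΔS, ΔL).
(b)–(f): forbidden (parity, ΔS, ΔL, ΔJ).
(c)–(d): forbidden (ΔS, ΔL, ΔJ).
(c)–(e): forbidden (ΔS).
(c)–(f): forbidden (parity, ΔS).
(d)–(e): forbidden (parity, ΔS, ΔL, ΔJ).
(d)–(f): forbidden (ΔS, ΔL, ΔJ).
(e)–(f): allowed.
Allowed pairs: 1 of 15.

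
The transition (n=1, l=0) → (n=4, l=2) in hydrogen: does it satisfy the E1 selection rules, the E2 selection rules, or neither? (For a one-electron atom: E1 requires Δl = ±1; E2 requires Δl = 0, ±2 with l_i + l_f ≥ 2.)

E2

Δl = 2 − 0 = +2; l_i + l_f = 2.
E1 (Δl = ±1): not satisfied.
E2 (Δl = 0,±2, l_i+l_f ≥ 2): satisfied.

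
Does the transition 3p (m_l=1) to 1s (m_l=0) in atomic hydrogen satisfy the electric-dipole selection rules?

l: 1 → 0 (Δl = -1). Δl = ±1 satisfied.
Δm_l = 0 − (1) = -1. E1 requires Δm_l = 0, ±1: satisfied.
All E1 selection rules are satisfied.

allowed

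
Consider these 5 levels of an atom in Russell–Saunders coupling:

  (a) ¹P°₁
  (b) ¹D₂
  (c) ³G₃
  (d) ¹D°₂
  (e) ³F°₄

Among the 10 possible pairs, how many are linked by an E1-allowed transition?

3

(a)–(b): allowed.
(a)–(c): forbidden (ΔS, ΔL, ΔJ).
(a)–(d): forbidden (parity).
(a)–(e): forbidden (parity, ΔS, ΔL, ΔJ).
(b)–(c): forbidden (parity, ΔS, ΔL).
(b)–(d): allowed.
(b)–(e): forbidden (ΔS, ΔJ).
(c)–(d): forbidden (ΔS, ΔL).
(c)–(e): allowed.
(d)–(e): forbidden (parity, ΔS, ΔJ).
Allowed pairs: 3 of 10.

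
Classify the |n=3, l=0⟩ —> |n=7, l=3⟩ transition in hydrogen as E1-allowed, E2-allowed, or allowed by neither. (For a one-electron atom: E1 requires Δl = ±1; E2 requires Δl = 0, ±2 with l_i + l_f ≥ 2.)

Δl = 3 − 0 = +3; l_i + l_f = 3.
E1 (Δl = ±1): not satisfied.
E2 (Δl = 0,±2, l_i+l_f ≥ 2): not satisfied.

neither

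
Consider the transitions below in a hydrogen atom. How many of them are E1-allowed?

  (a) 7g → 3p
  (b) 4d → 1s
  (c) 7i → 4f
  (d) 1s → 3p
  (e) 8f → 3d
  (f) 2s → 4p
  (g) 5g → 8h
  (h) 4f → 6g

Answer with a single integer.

5

(a) forbidden — Δl = -3 (E1 requires Δl = ±1)
(b) forbidden — Δl = -2 (E1 requires Δl = ±1)
(c) forbidden — Δl = -3 (E1 requires Δl = ±1)
(d) allowed
(e) allowed
(f) allowed
(g) allowed
(h) allowed
Total allowed: 5 of 8.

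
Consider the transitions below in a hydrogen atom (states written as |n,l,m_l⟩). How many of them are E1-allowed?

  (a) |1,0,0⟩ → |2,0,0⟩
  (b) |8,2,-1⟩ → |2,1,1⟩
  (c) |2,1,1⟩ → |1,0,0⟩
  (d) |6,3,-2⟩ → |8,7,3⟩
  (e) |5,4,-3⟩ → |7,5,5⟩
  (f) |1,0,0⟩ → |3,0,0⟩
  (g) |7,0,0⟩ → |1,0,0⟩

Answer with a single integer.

(a) forbidden — Δl = +0 (E1 requires Δl = ±1)
(b) forbidden — Δm_l = +2 (E1 requires Δm_l = 0, ±1)
(c) allowed
(d) forbidden — Δl = +4 (E1 requires Δl = ±1); Δm_l = +5 (E1 requires Δm_l = 0, ±1)
(e) forbidden — Δm_l = +8 (E1 requires Δm_l = 0, ±1)
(f) forbidden — Δl = +0 (E1 requires Δl = ±1)
(g) forbidden — Δl = +0 (E1 requires Δl = ±1)
Total allowed: 1 of 7.

1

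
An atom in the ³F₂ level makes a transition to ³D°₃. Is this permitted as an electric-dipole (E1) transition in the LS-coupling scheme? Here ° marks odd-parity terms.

Reading off the term symbols: S 1→1, L 3→2, J 2→3, parity even→odd.
ΔS = 0: S: 1 → 1 — passes.
ΔJ = 0, ±1 (not J=0↔0): J: 2 → 3, ΔJ = +1 — passes.
Parity must change: even → odd — passes.
ΔL = 0, ±1 (not L=0↔0): L: 3 → 2, ΔL = -1 — passes.
All four E1 rules are satisfied.

allowed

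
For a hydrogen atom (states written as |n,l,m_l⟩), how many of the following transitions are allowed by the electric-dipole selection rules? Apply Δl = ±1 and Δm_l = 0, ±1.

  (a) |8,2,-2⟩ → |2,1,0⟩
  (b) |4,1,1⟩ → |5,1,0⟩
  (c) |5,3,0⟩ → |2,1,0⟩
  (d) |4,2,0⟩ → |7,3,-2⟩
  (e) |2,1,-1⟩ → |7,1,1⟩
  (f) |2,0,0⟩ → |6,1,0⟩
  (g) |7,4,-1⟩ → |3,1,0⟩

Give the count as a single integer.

1

(a) forbidden — Δm_l = +2 (E1 requires Δm_l = 0, ±1)
(b) forbidden — Δl = +0 (E1 requires Δl = ±1)
(c) forbidden — Δl = -2 (E1 requires Δl = ±1)
(d) forbidden — Δm_l = -2 (E1 requires Δm_l = 0, ±1)
(e) forbidden — Δl = +0 (E1 requires Δl = ±1); Δm_l = +2 (E1 requires Δm_l = 0, ±1)
(f) allowed
(g) forbidden — Δl = -3 (E1 requires Δl = ±1)
Total allowed: 1 of 7.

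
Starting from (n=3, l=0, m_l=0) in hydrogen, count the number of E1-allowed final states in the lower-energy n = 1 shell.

E1 requires l_f ∈ {-1, 1}, but neither lies in [0, 0], so no final state is reachable.
Total: 0.

0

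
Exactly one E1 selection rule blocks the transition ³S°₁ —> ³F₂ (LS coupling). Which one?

the ΔL = 0, ±1 rule

Reading off the term symbols: S 1→1, L 0→3, J 1→2, parity odd→even.
Parity must change: odd → even — ✓.
ΔS = 0: S: 1 → 1 — ✓.
ΔL = 0, ±1 (not L=0↔0): L: 0 → 3, ΔL = +3 — ✗.
ΔJ = 0, ±1 (not J=0↔0): J: 1 → 2, ΔJ = +1 — ✓.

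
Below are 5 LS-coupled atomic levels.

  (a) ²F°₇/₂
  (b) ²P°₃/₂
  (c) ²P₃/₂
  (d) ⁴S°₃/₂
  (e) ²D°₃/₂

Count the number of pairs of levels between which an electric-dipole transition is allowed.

(a)–(b): forbidden (parity, ΔL, ΔJ).
(a)–(c): forbidden (ΔL, ΔJ).
(a)–(d): forbidden (parity, ΔS, ΔL, ΔJ).
(a)–(e): forbidden (parity, ΔJ).
(b)–(c): allowed.
(b)–(d): forbidden (parity, ΔS).
(b)–(e): forbidden (parity).
(c)–(d): forbidden (ΔS).
(c)–(e): allowed.
(d)–(e): forbidden (parity, ΔS, ΔL).
Allowed pairs: 2 of 10.

2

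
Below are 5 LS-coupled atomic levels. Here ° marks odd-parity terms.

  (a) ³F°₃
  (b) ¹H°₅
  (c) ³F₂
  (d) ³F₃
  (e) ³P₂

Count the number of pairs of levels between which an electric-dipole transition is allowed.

(a)–(b): forbidden (parity, ΔS, ΔL, ΔJ).
(a)–(c): allowed.
(a)–(d): allowed.
(a)–(e): forbidden (ΔL).
(b)–(c): forbidden (ΔS, ΔL, ΔJ).
(b)–(d): forbidden (ΔS, ΔL, ΔJ).
(b)–(e): forbidden (ΔS, ΔL, ΔJ).
(c)–(d): forbidden (parity).
(c)–(e): forbidden (parity, ΔL).
(d)–(e): forbidden (parity, ΔL).
Allowed pairs: 2 of 10.

2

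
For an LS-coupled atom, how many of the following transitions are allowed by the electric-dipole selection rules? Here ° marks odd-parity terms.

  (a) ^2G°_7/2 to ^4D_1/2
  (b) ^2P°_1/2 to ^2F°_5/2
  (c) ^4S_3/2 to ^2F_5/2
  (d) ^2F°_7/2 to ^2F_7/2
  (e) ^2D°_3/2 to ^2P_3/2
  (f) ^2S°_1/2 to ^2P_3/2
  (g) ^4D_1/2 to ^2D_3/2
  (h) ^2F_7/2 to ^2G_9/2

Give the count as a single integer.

3

(a) forbidden (ΔS, ΔL, ΔJ fail)
(b) forbidden (parity, ΔL, ΔJ fail)
(c) forbidden (parity, ΔS, ΔL fail)
(d) allowed
(e) allowed
(f) allowed
(g) forbidden (parity, ΔS fail)
(h) forbidden (parity fails)
Total allowed: 3 of 8.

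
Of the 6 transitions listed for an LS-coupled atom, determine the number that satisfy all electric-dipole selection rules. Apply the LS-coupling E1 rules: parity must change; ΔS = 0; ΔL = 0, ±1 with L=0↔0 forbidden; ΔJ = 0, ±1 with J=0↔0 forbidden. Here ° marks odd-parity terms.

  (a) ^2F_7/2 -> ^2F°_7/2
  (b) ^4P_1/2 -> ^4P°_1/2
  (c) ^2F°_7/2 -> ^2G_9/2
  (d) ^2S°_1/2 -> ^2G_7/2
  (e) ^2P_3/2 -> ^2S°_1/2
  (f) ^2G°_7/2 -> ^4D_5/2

4

(a) allowed
(b) allowed
(c) allowed
(d) forbidden (ΔL, ΔJ fail)
(e) allowed
(f) forbidden (ΔS, ΔL fail)
Total allowed: 4 of 6.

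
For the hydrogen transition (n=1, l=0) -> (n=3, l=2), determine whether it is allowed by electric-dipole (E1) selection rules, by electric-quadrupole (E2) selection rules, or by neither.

Δl = 2 − 0 = +2; l_i + l_f = 2.
E1 (Δl = ±1): not satisfied.
E2 (Δl = 0,±2, l_i+l_f ≥ 2): satisfied.

E2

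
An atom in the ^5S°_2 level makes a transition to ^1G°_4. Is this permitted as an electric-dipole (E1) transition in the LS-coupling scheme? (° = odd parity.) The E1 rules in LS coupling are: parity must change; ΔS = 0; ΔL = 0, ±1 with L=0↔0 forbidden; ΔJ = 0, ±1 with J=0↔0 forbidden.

Reading off the term symbols: S 2→0, L 0→4, J 2→4, parity odd→odd.
ΔJ = 0, ±1 (not J=0↔0): J: 2 → 4, ΔJ = +2 — ✗.
Parity must change: odd → odd — ✗.
ΔL = 0, ±1 (not L=0↔0): L: 0 → 4, ΔL = +4 — ✗.
ΔS = 0: S: 2 → 0 — ✗.
Rule(s) violated: parity, ΔS, ΔL, ΔJ.

forbidden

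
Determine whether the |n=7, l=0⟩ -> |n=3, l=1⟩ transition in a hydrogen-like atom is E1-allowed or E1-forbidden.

allowed

Δl = 1 − 0 = +1; the E1 rule Δl = ±1 is ok.
All E1 selection rules are satisfied.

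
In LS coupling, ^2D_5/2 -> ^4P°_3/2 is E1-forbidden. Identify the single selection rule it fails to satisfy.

the ΔS = 0 rule

Initial level: S=1/2, L=2, J=5/2, parity even. Final level: S=3/2, L=1, J=3/2, parity odd.
ΔJ = 0, ±1 (not J=0↔0): J: 5/2 → 3/2, ΔJ = -1 — passes.
Parity must change: even → odd — passes.
ΔL = 0, ±1 (not L=0↔0): L: 2 → 1, ΔL = -1 — passes.
ΔS = 0: S: 1/2 → 3/2 — fails.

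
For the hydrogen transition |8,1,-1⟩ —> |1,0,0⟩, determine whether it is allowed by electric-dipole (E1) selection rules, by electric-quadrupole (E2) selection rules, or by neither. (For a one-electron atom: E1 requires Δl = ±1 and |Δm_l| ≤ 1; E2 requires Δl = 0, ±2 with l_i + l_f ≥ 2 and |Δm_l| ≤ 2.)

E1

Δl = 0 − 1 = -1; l_i + l_f = 1.
Δm_l = +1.
E1 (Δl = ±1, |Δm_l| ≤ 1): satisfied.
E2 (Δl = 0,±2, l_i+l_f ≥ 2, |Δm_l| ≤ 2): not satisfied.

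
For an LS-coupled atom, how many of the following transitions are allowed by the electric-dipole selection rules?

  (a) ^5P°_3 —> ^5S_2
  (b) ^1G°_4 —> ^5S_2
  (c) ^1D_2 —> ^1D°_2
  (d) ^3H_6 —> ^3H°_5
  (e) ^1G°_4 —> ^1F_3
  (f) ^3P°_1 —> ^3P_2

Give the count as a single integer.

(a) allowed
(b) forbidden (ΔS, ΔL, ΔJ fail)
(c) allowed
(d) allowed
(e) allowed
(f) allowed
Total allowed: 5 of 6.

5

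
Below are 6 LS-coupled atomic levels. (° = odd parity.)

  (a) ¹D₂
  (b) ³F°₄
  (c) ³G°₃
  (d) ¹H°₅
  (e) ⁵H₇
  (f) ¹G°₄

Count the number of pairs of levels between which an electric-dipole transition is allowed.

(a)–(b): forbidden (ΔS, ΔJ).
(a)–(c): forbidden (ΔS, ΔL).
(a)–(d): forbidden (ΔL, ΔJ).
(a)–(e): forbidden (parity, ΔS, ΔL, ΔJ).
(a)–(f): forbidden (ΔL, ΔJ).
(b)–(c): forbidden (parity).
(b)–(d): forbidden (parity, ΔS, ΔL).
(b)–(e): forbidden (ΔS, ΔL, ΔJ).
(b)–(f): forbidden (parity, ΔS).
(c)–(d): forbidden (parity, ΔS, ΔJ).
(c)–(e): forbidden (ΔS, ΔJ).
(c)–(f): forbidden (parity, ΔS).
(d)–(e): forbidden (ΔS, ΔJ).
(d)–(f): forbidden (parity).
(e)–(f): forbidden (ΔS, ΔJ).
Allowed pairs: 0 of 15.

0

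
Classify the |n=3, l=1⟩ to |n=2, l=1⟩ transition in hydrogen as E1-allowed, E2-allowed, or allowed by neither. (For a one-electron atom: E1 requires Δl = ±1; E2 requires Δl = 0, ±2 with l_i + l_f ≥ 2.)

Δl = 1 − 1 = +0; l_i + l_f = 2.
E1 (Δl = ±1): not satisfied.
E2 (Δl = 0,±2, l_i+l_f ≥ 2): satisfied.

E2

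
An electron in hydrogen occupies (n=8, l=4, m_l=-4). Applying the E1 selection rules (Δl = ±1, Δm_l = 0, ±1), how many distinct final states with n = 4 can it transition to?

E1 requires Δl = ±1, so l_f ∈ {3, 5}; with 0 ≤ l_f ≤ n_f−1 = 3, the allowed l_f values are {3}.
For l_f = 3: m_f ∈ {m_i−1, m_i, m_i+1} ∩ [−3, 3] = {-3} → 1 state.
Total: 1.

1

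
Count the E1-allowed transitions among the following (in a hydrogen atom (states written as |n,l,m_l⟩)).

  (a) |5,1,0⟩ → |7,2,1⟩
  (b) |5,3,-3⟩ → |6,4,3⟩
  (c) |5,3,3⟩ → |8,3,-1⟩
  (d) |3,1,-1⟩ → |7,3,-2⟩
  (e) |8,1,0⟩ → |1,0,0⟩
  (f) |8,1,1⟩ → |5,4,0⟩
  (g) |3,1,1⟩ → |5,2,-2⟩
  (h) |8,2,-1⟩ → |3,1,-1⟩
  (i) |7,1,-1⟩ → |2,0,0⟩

(a) allowed
(b) forbidden — Δm_l = +6 (E1 requires Δm_l = 0, ±1)
(c) forbidden — Δl = +0 (E1 requires Δl = ±1); Δm_l = -4 (E1 requires Δm_l = 0, ±1)
(d) forbidden — Δl = +2 (E1 requires Δl = ±1)
(e) allowed
(f) forbidden — Δl = +3 (E1 requires Δl = ±1)
(g) forbidden — Δm_l = -3 (E1 requires Δm_l = 0, ±1)
(h) allowed
(i) allowed
Total allowed: 4 of 9.

4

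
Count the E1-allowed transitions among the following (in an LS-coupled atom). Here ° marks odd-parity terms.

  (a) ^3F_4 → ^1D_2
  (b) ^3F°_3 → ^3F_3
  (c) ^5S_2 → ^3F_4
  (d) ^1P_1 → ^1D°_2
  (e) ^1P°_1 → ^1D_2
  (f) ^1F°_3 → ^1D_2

4

(a) forbidden (parity, ΔS, ΔJ fail)
(b) allowed
(c) forbidden (parity, ΔS, ΔL, ΔJ fail)
(d) allowed
(e) allowed
(f) allowed
Total allowed: 4 of 6.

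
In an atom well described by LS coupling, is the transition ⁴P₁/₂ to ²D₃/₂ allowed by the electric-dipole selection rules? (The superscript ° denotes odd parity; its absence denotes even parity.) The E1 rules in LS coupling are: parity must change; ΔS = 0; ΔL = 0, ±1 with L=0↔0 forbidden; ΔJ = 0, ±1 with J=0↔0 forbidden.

forbidden

ΔL = 0, ±1 (not L=0↔0): L: 1 → 2, ΔL = +1 — passes.
Parity must change: even → even — fails.
ΔJ = 0, ±1 (not J=0↔0): J: 1/2 → 3/2, ΔJ = +1 — passes.
ΔS = 0: S: 3/2 → 1/2 — fails.
Rule(s) violated: parity, ΔS.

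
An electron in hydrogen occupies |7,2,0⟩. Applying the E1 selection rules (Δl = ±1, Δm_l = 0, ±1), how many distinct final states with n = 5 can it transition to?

E1 requires Δl = ±1, so l_f ∈ {1, 3}; with 0 ≤ l_f ≤ n_f−1 = 4, the allowed l_f values are {1, 3}.
For l_f = 1: m_f ∈ {m_i−1, m_i, m_i+1} ∩ [−1, 1] = {-1, 0, 1} → 3 states.
For l_f = 3: m_f ∈ {m_i−1, m_i, m_i+1} ∩ [−3, 3] = {-1, 0, 1} → 3 states.
Total: 6.

6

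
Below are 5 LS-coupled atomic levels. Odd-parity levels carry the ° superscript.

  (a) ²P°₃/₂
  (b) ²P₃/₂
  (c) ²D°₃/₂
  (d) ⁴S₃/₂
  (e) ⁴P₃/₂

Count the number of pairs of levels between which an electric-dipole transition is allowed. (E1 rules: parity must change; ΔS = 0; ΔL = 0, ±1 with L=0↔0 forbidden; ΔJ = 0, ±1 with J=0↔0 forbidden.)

2

(a)–(b): allowed.
(a)–(c): forbidden (parity).
(a)–(d): forbidden (ΔS).
(a)–(e): forbidden (ΔS).
(b)–(c): allowed.
(b)–(d): forbidden (parity, ΔS).
(b)–(e): forbidden (parity, ΔS).
(c)–(d): forbidden (ΔS, ΔL).
(c)–(e): forbidden (ΔS).
(d)–(e): forbidden (parity).
Allowed pairs: 2 of 10.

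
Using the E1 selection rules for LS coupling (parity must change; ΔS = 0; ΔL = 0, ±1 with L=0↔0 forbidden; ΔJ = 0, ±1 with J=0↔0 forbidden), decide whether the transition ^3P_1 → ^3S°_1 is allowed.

Parity must change: even → odd — passes.
ΔS = 0: S: 1 → 1 — passes.
ΔL = 0, ±1 (not L=0↔0): L: 1 → 0, ΔL = -1 — passes.
ΔJ = 0, ±1 (not J=0↔0): J: 1 → 1, ΔJ = +0 — passes.
All four E1 rules are satisfied.

allowed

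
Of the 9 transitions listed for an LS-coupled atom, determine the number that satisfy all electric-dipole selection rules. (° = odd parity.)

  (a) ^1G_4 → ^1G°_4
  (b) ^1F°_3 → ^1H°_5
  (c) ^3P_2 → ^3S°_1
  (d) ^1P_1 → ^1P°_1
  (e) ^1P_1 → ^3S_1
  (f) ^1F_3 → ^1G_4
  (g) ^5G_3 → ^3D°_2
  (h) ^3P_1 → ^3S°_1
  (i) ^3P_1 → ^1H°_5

(a) allowed
(b) forbidden (parity, ΔL, ΔJ fail)
(c) allowed
(d) allowed
(e) forbidden (parity, ΔS fail)
(f) forbidden (parity fails)
(g) forbidden (ΔS, ΔL fail)
(h) allowed
(i) forbidden (ΔS, ΔL, ΔJ fail)
Total allowed: 4 of 9.

4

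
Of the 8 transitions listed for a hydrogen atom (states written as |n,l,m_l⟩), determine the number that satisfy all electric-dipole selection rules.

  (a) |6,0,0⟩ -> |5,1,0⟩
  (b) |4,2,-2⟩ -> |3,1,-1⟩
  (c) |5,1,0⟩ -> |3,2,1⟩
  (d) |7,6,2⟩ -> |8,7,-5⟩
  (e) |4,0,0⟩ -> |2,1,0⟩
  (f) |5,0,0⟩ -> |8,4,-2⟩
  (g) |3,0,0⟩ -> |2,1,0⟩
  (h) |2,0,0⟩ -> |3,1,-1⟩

(a) allowed
(b) allowed
(c) allowed
(d) forbidden — Δm_l = -7 (E1 requires Δm_l = 0, ±1)
(e) allowed
(f) forbidden — Δl = +4 (E1 requires Δl = ±1); Δm_l = -2 (E1 requires Δm_l = 0, ±1)
(g) allowed
(h) allowed
Total allowed: 6 of 8.

6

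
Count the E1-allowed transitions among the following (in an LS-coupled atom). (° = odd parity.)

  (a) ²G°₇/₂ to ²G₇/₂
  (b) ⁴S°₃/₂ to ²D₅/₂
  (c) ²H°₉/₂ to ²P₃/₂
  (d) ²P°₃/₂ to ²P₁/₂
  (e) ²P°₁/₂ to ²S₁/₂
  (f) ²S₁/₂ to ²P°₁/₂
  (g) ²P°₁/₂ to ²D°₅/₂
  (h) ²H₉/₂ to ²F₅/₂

4

(a) allowed
(b) forbidden (ΔS, ΔL fail)
(c) forbidden (ΔL, ΔJ fail)
(d) allowed
(e) allowed
(f) allowed
(g) forbidden (parity, ΔJ fail)
(h) forbidden (parity, ΔL, ΔJ fail)
Total allowed: 4 of 8.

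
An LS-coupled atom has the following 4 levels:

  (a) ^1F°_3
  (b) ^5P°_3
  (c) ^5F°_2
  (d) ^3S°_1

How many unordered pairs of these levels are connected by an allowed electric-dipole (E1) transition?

0

(a)–(b): forbidden (parity, ΔS, ΔL).
(a)–(c): forbidden (parity, ΔS).
(a)–(d): forbidden (parity, ΔS, ΔL, ΔJ).
(b)–(c): forbidden (parity, ΔL).
(b)–(d): forbidden (parity, ΔS, ΔJ).
(c)–(d): forbidden (parity, ΔS, ΔL).
Allowed pairs: 0 of 6.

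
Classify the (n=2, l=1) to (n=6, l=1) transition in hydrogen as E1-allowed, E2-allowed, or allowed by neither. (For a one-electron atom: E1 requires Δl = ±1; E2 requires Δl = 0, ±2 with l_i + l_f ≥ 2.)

Δl = 1 − 1 = +0; l_i + l_f = 2.
E1 (Δl = ±1): not satisfied.
E2 (Δl = 0,±2, l_i+l_f ≥ 2): satisfied.

E2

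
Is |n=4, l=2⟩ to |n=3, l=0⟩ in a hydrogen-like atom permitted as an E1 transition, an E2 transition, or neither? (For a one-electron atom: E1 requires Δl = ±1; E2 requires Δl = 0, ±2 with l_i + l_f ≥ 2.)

Δl = 0 − 2 = -2; l_i + l_f = 2.
E1 (Δl = ±1): not satisfied.
E2 (Δl = 0,±2, l_i+l_f ≥ 2): satisfied.

E2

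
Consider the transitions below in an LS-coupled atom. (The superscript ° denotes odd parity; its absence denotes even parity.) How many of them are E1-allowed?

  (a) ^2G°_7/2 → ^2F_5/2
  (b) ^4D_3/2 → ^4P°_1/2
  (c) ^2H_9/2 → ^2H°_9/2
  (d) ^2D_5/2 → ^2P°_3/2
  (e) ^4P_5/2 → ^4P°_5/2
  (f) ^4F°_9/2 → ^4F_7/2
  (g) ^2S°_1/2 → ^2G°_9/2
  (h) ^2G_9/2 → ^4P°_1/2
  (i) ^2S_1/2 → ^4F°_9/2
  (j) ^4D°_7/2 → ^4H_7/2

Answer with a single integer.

(a) allowed
(b) allowed
(c) allowed
(d) allowed
(e) allowed
(f) allowed
(g) forbidden (parity, ΔL, ΔJ fail)
(h) forbidden (ΔS, ΔL, ΔJ fail)
(i) forbidden (ΔS, ΔL, ΔJ fail)
(j) forbidden (ΔL fails)
Total allowed: 6 of 10.

6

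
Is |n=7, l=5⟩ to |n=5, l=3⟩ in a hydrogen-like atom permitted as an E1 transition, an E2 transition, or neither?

Δl = 3 − 5 = -2; l_i + l_f = 8.
E1 (Δl = ±1): not satisfied.
E2 (Δl = 0,±2, l_i+l_f ≥ 2): satisfied.

E2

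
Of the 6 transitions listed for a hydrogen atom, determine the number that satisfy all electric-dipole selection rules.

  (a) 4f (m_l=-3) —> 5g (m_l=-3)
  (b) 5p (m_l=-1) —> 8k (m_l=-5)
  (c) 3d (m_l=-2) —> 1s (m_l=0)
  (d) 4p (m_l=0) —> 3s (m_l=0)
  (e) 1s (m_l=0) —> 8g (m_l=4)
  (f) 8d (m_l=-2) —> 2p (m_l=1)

2

(a) allowed
(b) forbidden — Δl = +6 (E1 requires Δl = ±1); Δm_l = -4 (E1 requires Δm_l = 0, ±1)
(c) forbidden — Δl = -2 (E1 requires Δl = ±1); Δm_l = +2 (E1 requires Δm_l = 0, ±1)
(d) allowed
(e) forbidden — Δl = +4 (E1 requires Δl = ±1); Δm_l = +4 (E1 requires Δm_l = 0, ±1)
(f) forbidden — Δm_l = +3 (E1 requires Δm_l = 0, ±1)
Total allowed: 2 of 6.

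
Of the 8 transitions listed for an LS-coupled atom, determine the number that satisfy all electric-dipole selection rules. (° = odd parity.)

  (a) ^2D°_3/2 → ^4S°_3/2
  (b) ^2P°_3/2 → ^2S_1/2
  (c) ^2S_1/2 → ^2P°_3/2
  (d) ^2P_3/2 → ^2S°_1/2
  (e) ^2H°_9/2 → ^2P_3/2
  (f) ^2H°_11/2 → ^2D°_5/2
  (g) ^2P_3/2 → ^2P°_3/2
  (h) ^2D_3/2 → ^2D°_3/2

(a) forbidden (parity, ΔS, ΔL fail)
(b) allowed
(c) allowed
(d) allowed
(e) forbidden (ΔL, ΔJ fail)
(f) forbidden (parity, ΔL, ΔJ fail)
(g) allowed
(h) allowed
Total allowed: 5 of 8.

5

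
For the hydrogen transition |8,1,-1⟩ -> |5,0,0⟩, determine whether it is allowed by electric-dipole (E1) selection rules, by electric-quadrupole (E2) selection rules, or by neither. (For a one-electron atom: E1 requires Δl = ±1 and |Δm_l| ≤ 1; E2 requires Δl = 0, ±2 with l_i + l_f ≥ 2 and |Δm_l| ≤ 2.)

Δl = 0 − 1 = -1; l_i + l_f = 1.
Δm_l = +1.
E1 (Δl = ±1, |Δm_l| ≤ 1): satisfied.
E2 (Δl = 0,±2, l_i+l_f ≥ 2, |Δm_l| ≤ 2): not satisfied.

E1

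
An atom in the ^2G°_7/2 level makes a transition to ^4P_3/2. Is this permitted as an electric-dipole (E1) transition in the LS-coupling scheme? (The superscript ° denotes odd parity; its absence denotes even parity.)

Initial level: S=1/2, L=4, J=7/2, parity odd. Final level: S=3/2, L=1, J=3/2, parity even.
Parity must change: odd → even — satisfied.
ΔS = 0: S: 1/2 → 3/2 — violated.
ΔL = 0, ±1 (not L=0↔0): L: 4 → 1, ΔL = -3 — violated.
ΔJ = 0, ±1 (not J=0↔0): J: 7/2 → 3/2, ΔJ = -2 — violated.
Rule(s) violated: ΔS, ΔL, ΔJ.

forbidden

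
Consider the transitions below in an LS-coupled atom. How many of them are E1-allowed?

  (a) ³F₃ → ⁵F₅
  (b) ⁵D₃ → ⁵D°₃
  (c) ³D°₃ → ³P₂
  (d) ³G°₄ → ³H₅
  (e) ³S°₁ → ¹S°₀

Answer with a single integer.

(a) forbidden (parity, ΔS, ΔJ fail)
(b) allowed
(c) allowed
(d) allowed
(e) forbidden (parity, ΔS, ΔL fail)
Total allowed: 3 of 5.

3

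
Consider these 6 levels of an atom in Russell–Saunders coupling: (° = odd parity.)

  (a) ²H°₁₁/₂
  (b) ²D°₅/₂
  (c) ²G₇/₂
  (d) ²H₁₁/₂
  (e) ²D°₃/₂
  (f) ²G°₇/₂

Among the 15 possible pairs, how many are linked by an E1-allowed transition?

2

(a)–(b): forbidden (parity, ΔL, ΔJ).
(a)–(c): forbidden (ΔJ).
(a)–(d): allowed.
(a)–(e): forbidden (parity, ΔL, ΔJ).
(a)–(f): forbidden (parity, ΔJ).
(b)–(c): forbidden (ΔL).
(b)–(d): forbidden (ΔL, ΔJ).
(b)–(e): forbidden (parity).
(b)–(f): forbidden (parity, ΔL).
(c)–(d): forbidden (parity, ΔJ).
(c)–(e): forbidden (ΔL, ΔJ).
(c)–(f): allowed.
(d)–(e): forbidden (ΔL, ΔJ).
(d)–(f): forbidden (ΔJ).
(e)–(f): forbidden (parity, ΔL, ΔJ).
Allowed pairs: 2 of 15.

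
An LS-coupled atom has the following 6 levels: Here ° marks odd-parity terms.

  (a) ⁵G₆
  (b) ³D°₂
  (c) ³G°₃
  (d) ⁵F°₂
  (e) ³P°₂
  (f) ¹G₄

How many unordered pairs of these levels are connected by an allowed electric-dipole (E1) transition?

(a)–(b): forbidden (ΔS, ΔL, ΔJ).
(a)–(c): forbidden (ΔS, ΔJ).
(a)–(d): forbidden (ΔJ).
(a)–(e): forbidden (ΔS, ΔL, ΔJ).
(a)–(f): forbidden (parity, ΔS, ΔJ).
(b)–(c): forbidden (parity, ΔL).
(b)–(d): forbidden (parity, ΔS).
(b)–(e): forbidden (parity).
(b)–(f): forbidden (ΔS, ΔL, ΔJ).
(c)–(d): forbidden (parity, ΔS).
(c)–(e): forbidden (parity, ΔL).
(c)–(f): forbidden (ΔS).
(d)–(e): forbidden (parity, ΔS, ΔL).
(d)–(f): forbidden (ΔS, ΔJ).
(e)–(f): forbidden (ΔS, ΔL, ΔJ).
Allowed pairs: 0 of 15.

0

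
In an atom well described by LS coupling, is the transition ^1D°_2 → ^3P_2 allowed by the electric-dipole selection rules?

Parity must change: odd → even — satisfied.
ΔS = 0: S: 0 → 1 — violated.
ΔL = 0, ±1 (not L=0↔0): L: 2 → 1, ΔL = -1 — satisfied.
ΔJ = 0, ±1 (not J=0↔0): J: 2 → 2, ΔJ = +0 — satisfied.
Rule(s) violated: ΔS.

forbidden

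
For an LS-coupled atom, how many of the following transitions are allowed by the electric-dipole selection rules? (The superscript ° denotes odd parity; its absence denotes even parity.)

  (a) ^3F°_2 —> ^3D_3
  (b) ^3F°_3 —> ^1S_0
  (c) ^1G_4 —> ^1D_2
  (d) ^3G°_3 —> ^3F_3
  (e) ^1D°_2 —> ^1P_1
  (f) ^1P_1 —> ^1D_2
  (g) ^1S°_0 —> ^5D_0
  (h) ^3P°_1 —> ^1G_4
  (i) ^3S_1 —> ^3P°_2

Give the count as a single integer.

(a) allowed
(b) forbidden (ΔS, ΔL, ΔJ fail)
(c) forbidden (parity, ΔL, ΔJ fail)
(d) allowed
(e) allowed
(f) forbidden (parity fails)
(g) forbidden (ΔS, ΔL, ΔJ fail)
(h) forbidden (ΔS, ΔL, ΔJ fail)
(i) allowed
Total allowed: 4 of 9.

4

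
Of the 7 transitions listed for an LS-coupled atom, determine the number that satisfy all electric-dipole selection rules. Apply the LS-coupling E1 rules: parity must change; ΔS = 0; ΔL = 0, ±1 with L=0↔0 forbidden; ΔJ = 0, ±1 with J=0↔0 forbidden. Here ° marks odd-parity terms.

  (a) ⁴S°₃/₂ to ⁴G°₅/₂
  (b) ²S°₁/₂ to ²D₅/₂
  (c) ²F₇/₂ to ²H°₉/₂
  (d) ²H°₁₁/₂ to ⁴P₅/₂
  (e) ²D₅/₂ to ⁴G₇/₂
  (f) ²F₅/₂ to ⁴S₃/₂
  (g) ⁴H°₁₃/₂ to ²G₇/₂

0

(a) forbidden (parity, ΔL fail)
(b) forbidden (ΔL, ΔJ fail)
(c) forbidden (ΔL fails)
(d) forbidden (ΔS, ΔL, ΔJ fail)
(e) forbidden (parity, ΔS, ΔL fail)
(f) forbidden (parity, ΔS, ΔL fail)
(g) forbidden (ΔS, ΔJ fail)
Total allowed: 0 of 7.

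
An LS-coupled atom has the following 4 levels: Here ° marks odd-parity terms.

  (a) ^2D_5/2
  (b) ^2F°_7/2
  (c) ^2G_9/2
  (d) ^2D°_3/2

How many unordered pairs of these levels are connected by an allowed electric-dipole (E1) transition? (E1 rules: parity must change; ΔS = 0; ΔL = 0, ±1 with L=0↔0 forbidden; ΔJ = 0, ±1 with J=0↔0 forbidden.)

(a)–(b): allowed.
(a)–(c): forbidden (parity, ΔL, ΔJ).
(a)–(d): allowed.
(b)–(c): allowed.
(b)–(d): forbidden (parity, ΔJ).
(c)–(d): forbidden (ΔL, ΔJ).
Allowed pairs: 3 of 6.

3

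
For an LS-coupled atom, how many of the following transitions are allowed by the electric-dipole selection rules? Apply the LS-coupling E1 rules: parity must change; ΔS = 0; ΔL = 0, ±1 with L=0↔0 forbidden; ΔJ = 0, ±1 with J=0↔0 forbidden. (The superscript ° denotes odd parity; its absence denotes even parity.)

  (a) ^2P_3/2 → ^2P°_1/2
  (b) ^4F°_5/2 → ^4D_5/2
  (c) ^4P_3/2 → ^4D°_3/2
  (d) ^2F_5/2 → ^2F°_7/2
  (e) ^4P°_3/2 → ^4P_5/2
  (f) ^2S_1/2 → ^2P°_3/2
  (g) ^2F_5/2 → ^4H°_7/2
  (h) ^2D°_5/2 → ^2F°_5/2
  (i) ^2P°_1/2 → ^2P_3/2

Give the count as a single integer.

7

(a) allowed
(b) allowed
(c) allowed
(d) allowed
(e) allowed
(f) allowed
(g) forbidden (ΔS, ΔL fail)
(h) forbidden (parity fails)
(i) allowed
Total allowed: 7 of 9.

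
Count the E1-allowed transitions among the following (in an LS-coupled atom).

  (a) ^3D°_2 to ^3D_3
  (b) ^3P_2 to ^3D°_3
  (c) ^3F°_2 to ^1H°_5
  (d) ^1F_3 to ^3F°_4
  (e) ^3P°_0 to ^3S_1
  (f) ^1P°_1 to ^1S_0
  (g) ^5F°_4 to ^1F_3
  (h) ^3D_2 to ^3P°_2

(a) allowed
(b) allowed
(c) forbidden (parity, ΔS, ΔL, ΔJ fail)
(d) forbidden (ΔS fails)
(e) allowed
(f) allowed
(g) forbidden (ΔS fails)
(h) allowed
Total allowed: 5 of 8.

5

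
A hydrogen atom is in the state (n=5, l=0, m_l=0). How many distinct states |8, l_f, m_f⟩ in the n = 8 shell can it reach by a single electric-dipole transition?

3

E1 requires Δl = ±1, so l_f ∈ {-1, 1}; with 0 ≤ l_f ≤ n_f−1 = 7, the allowed l_f values are {1}.
For l_f = 1: m_f ∈ {m_i−1, m_i, m_i+1} ∩ [−1, 1] = {-1, 0, 1} → 3 states.
Total: 3.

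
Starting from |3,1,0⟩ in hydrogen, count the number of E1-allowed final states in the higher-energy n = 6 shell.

4

E1 requires Δl = ±1, so l_f ∈ {0, 2}; with 0 ≤ l_f ≤ n_f−1 = 5, the allowed l_f values are {0, 2}.
For l_f = 0: m_f ∈ {m_i−1, m_i, m_i+1} ∩ [−0, 0] = {0} → 1 state.
For l_f = 2: m_f ∈ {m_i−1, m_i, m_i+1} ∩ [−2, 2] = {-1, 0, 1} → 3 states.
Total: 4.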